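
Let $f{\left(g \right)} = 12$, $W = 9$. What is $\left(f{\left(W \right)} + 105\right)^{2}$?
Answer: $13689$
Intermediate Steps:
$\left(f{\left(W \right)} + 105\right)^{2} = \left(12 + 105\right)^{2} = 117^{2} = 13689$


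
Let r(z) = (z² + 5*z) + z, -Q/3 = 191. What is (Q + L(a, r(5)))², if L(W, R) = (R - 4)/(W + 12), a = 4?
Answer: 83119689/256 ≈ 3.2469e+5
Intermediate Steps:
Q = -573 (Q = -3*191 = -573)
r(z) = z² + 6*z
L(W, R) = (-4 + R)/(12 + W)
(Q + L(a, r(5)))² = (-573 + (-4 + 5*(6 + 5))/(12 + 4))² = (-573 + (-4 + 5*11)/16)² = (-573 + (-4 + 55)/16)² = (-573 + (1/16)*51)² = (-573 + 51/16)² = (-9117/16)² = 83119689/256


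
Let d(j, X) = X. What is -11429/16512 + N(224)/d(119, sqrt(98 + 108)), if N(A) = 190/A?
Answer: -11429/16512 + 95*sqrt(206)/23072 ≈ -0.63307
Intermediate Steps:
-11429/16512 + N(224)/d(119, sqrt(98 + 108)) = -11429/16512 + (190/224)/(sqrt(98 + 108)) = -11429*1/16512 + (190*(1/224))/(sqrt(206)) = -11429/16512 + 95*(sqrt(206)/206)/112 = -11429/16512 + 95*sqrt(206)/23072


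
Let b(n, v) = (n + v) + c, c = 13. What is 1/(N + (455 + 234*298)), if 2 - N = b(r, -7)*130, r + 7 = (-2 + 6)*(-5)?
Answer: 1/72919 ≈ 1.3714e-5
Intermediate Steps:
r = -27 (r = -7 + (-2 + 6)*(-5) = -7 + 4*(-5) = -7 - 20 = -27)
b(n, v) = 13 + n + v (b(n, v) = (n + v) + 13 = 13 + n + v)
N = 2732 (N = 2 - (13 - 27 - 7)*130 = 2 - (-21)*130 = 2 - 1*(-2730) = 2 + 2730 = 2732)
1/(N + (455 + 234*298)) = 1/(2732 + (455 + 234*298)) = 1/(2732 + (455 + 69732)) = 1/(2732 + 70187) = 1/72919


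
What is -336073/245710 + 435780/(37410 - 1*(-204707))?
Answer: 25706517259/59490568070 ≈ 0.43211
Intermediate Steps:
-336073/245710 + 435780/(37410 - 1*(-204707)) = -336073*1/245710 + 435780/(37410 + 204707) = -336073/245710 + 435780/242117 = 25706517259/59490568070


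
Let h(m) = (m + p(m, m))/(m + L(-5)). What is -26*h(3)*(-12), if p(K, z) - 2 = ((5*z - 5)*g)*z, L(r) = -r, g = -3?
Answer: -3315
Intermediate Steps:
p(K, z) = 2 + z*(15 - 15*z) (p(K, z) = 2 + ((5*z - 5)*(-3))*z = 2 + ((-5 + 5*z)*(-3))*z = 2 + (15 - 15*z)*z = 2 + z*(15 - 15*z))
h(m) = (2 - 15*m² + 16*m)/(5 + m) (h(m) = (m + (2 - 15*m² + 15*m))/(m - 1*(-5)) = (2 - 15*m² + 16*m)/(m + 5) = (2 - 15*m² + 16*m)/(5 + m))
-26*h(3)*(-12) = -26*(2 - 15*3² + 16*3)/(5 + 3)*(-12) = -26*(2 - 15*9 + 48)/8*(-12) = -13*(2 - 135 + 48)/4*(-12) = -13*(-85)/4*(-12) = -26*(-85/8)*(-12) = (1105/4)*(-12) = -3315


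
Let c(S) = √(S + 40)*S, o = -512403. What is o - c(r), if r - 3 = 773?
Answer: -512403 - 3104*√51 ≈ -5.3457e+5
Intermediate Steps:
r = 776 (r = 3 + 773 = 776)
c(S) = S*√(40 + S) (c(S) = √(40 + S)*S = S*√(40 + S))
o - c(r) = -512403 - 776*√(40 + 776) = -512403 - 776*√816 = -512403 - 776*4*√51 = -512403 - 3104*√51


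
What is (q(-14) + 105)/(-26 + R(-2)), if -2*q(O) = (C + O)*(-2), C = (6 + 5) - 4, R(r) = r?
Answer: -7/2 ≈ -3.5000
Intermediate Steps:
C = 7 (C = 11 - 4 = 7)
q(O) = 7 + O (q(O) = -(7 + O)*(-2)/2 = -(-14 - 2*O)/2 = 7 + O)
(q(-14) + 105)/(-26 + R(-2)) = ((7 - 14) + 105)/(-26 - 2) = (-7 + 105)/(-28) = -1/28*98 = -7/2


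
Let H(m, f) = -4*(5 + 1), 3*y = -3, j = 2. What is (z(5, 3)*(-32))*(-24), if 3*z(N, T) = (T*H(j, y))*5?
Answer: -92160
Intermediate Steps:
y = -1 (y = (1/3)*(-3) = -1)
H(m, f) = -24 (H(m, f) = -4*6 = -24)
z(N, T) = -40*T (z(N, T) = ((T*(-24))*5)/3 = (-24*T*5)/3 = (-120*T)/3 = -40*T)
(z(5, 3)*(-32))*(-24) = (-40*3*(-32))*(-24) = -120*(-32)*(-24) = 3840*(-24) = -92160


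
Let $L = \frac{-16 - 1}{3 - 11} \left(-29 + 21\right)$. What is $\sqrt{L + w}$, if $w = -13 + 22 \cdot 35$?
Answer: $2 \sqrt{185} \approx 27.203$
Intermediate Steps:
$L = -17$ ($L = - \frac{17}{-8} \left(-8\right) = \left(-17\right) \left(- \frac{1}{8}\right) \left(-8\right) = \frac{17}{8} \left(-8\right) = -17$)
$w = 757$ ($w = -13 + 770 = 757$)
$\sqrt{L + w} = \sqrt{-17 + 757} = \sqrt{740} = 2 \sqrt{185}$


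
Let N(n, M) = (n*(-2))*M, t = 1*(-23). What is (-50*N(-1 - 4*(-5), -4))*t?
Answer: 174800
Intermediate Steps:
t = -23
N(n, M) = -2*M*n (N(n, M) = (-2*n)*M = -2*M*n)
(-50*N(-1 - 4*(-5), -4))*t = -(-100)*(-4)*(-1 - 4*(-5))*(-23) = -(-100)*(-4)*(-1 + 20)*(-23) = -(-100)*(-4)*19*(-23) = -50*152*(-23) = -7600*(-23) = 174800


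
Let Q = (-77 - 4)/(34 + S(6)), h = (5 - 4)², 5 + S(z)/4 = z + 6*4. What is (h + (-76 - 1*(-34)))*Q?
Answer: 3321/134 ≈ 24.784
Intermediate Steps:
S(z) = 76 + 4*z (S(z) = -20 + 4*(z + 6*4) = -20 + 4*(z + 24) = -20 + 4*(24 + z) = -20 + (96 + 4*z) = 76 + 4*z)
h = 1 (h = 1² = 1)
Q = -81/134 (Q = (-77 - 4)/(34 + (76 + 4*6)) = -81/(34 + (76 + 24)) = -81/(34 + 100) = -81/134 ≈ -0.60448)
(h + (-76 - 1*(-34)))*Q = (1 + (-76 - 1*(-34)))*(-81/134) = (1 + (-76 + 34))*(-81/134) = (1 - 42)*(-81/134) = -41*(-81/134) = 3321/134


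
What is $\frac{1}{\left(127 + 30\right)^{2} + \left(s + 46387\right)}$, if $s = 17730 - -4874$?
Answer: $\frac{1}{93640} \approx 1.0679 \cdot 10^{-5}$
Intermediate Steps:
$s = 22604$ ($s = 17730 + 4874 = 22604$)
$\frac{1}{\left(127 + 30\right)^{2} + \left(s + 46387\right)} = \frac{1}{\left(127 + 30\right)^{2} + \left(22604 + 46387\right)} = \frac{1}{157^{2} + 68991} = \frac{1}{24649 + 68991} = \frac{1}{93640}$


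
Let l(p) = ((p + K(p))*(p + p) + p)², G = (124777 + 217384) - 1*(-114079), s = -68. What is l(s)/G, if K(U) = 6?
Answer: 1457427/9505 ≈ 153.33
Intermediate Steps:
G = 456240 (G = 342161 + 114079 = 456240)
l(p) = (p + 2*p*(6 + p))² (l(p) = ((p + 6)*(p + p) + p)² = ((6 + p)*(2*p) + p)² = (2*p*(6 + p) + p)² = (p + 2*p*(6 + p))²)
l(s)/G = ((-68)²*(13 + 2*(-68))²)/456240 = (4624*(13 - 136)²)*(1/456240) = (4624*(-123)²)*(1/456240) = (4624*15129)*(1/456240) = 69956496*(1/456240) = 1457427/9505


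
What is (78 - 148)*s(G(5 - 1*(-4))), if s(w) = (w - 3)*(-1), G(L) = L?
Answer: 420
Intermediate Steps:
s(w) = 3 - w (s(w) = (-3 + w)*(-1) = 3 - w)
(78 - 148)*s(G(5 - 1*(-4))) = (78 - 148)*(3 - (5 - 1*(-4))) = -70*(3 - (5 + 4)) = -70*(3 - 1*9) = -70*(3 - 9) = -70*(-6) = 420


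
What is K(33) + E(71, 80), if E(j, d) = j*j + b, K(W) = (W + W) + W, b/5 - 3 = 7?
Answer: 5190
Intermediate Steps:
b = 50 (b = 15 + 5*7 = 15 + 35 = 50)
K(W) = 3*W (K(W) = 2*W + W = 3*W)
E(j, d) = 50 + j² (E(j, d) = j*j + 50 = j² + 50 = 50 + j²)
K(33) + E(71, 80) = 3*33 + (50 + 71²) = 99 + (50 + 5041) = 99 + 5091 = 5190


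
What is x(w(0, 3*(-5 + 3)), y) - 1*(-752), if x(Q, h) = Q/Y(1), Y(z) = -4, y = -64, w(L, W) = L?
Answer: 752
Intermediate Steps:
x(Q, h) = -Q/4 (x(Q, h) = Q/(-4) = Q*(-¼) = -Q/4)
x(w(0, 3*(-5 + 3)), y) - 1*(-752) = -¼*0 - 1*(-752) = 0 + 752 = 752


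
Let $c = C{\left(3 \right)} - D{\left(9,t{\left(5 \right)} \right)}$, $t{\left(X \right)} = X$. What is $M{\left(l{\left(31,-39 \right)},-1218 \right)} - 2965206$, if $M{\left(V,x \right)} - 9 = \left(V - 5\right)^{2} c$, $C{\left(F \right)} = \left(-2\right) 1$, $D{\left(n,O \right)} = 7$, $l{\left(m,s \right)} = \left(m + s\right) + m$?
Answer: $-2968113$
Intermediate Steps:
$l{\left(m,s \right)} = s + 2 m$
$C{\left(F \right)} = -2$
$c = -9$ ($c = -2 - 7 = -9$)
$M{\left(V,x \right)} = 9 - 9 \left(-5 + V\right)^{2}$ ($M{\left(V,x \right)} = 9 + \left(V - 5\right)^{2} \left(-9\right) = 9 + \left(-5 + V\right)^{2} \left(-9\right) = 9 - 9 \left(-5 + V\right)^{2}$)
$M{\left(l{\left(31,-39 \right)},-1218 \right)} - 2965206 = \left(9 - 9 \left(-5 + \left(-39 + 2 \cdot 31\right)\right)^{2}\right) - 2965206 = \left(9 - 9 \left(-5 + \left(-39 + 62\right)\right)^{2}\right) - 2965206 = \left(9 - 9 \left(-5 + 23\right)^{2}\right) - 2965206 = \left(9 - 9 \cdot 18^{2}\right) - 2965206 = \left(9 - 2916\right) - 2965206 = -2907 - 2965206 = -2968113$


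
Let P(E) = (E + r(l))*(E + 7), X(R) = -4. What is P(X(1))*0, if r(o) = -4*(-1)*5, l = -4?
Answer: 0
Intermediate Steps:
r(o) = 20 (r(o) = 4*5 = 20)
P(E) = (7 + E)*(20 + E) (P(E) = (E + 20)*(E + 7) = (20 + E)*(7 + E) = (7 + E)*(20 + E))
P(X(1))*0 = (140 + (-4)² + 27*(-4))*0 = (140 + 16 - 108)*0 = 48*0 = 0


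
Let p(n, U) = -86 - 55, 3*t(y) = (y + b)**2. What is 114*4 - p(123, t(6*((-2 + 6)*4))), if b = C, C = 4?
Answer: 597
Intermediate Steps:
b = 4
t(y) = (4 + y)**2/3 (t(y) = (y + 4)**2/3 = (4 + y)**2/3)
p(n, U) = -141
114*4 - p(123, t(6*((-2 + 6)*4))) = 114*4 - 1*(-141) = 456 + 141 = 597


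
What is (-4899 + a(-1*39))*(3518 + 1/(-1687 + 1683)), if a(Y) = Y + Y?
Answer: -70031367/4 ≈ -1.7508e+7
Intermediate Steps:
a(Y) = 2*Y
(-4899 + a(-1*39))*(3518 + 1/(-1687 + 1683)) = (-4899 + 2*(-1*39))*(3518 + 1/(-1687 + 1683)) = (-4899 + 2*(-39))*(3518 + 1/(-4)) = (-4899 - 78)*(3518 - ¼) = -4977*14071/4 = -70031367/4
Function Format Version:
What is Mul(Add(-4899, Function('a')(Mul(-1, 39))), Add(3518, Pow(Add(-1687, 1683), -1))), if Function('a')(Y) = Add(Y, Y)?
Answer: Rational(-70031367, 4) ≈ -1.7508e+7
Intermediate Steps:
Function('a')(Y) = Mul(2, Y)
Mul(Add(-4899, Function('a')(Mul(-1, 39))), Add(3518, Pow(Add(-1687, 1683), -1))) = Mul(Add(-4899, Mul(2, Mul(-1, 39))), Add(3518, Pow(Add(-1687, 1683), -1))) = Mul(Add(-4899, Mul(2, -39)), Add(3518, Pow(-4, -1))) = Mul(Add(-4899, -78), Add(3518, Rational(-1, 4))) = Mul(-4977, Rational(14071, 4)) = Rational(-70031367, 4)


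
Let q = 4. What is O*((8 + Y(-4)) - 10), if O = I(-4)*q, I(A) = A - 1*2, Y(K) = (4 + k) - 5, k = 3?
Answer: 0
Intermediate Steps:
Y(K) = 2 (Y(K) = (4 + 3) - 5 = 7 - 5 = 2)
I(A) = -2 + A (I(A) = A - 2 = -2 + A)
O = -24 (O = (-2 - 4)*4 = -6*4 = -24)
O*((8 + Y(-4)) - 10) = -24*((8 + 2) - 10) = -24*(10 - 10) = -24*0 = 0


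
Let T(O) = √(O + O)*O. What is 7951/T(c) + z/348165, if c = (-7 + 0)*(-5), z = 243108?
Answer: 9004/12895 + 7951*√70/2450 ≈ 27.850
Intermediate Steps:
c = 35 (c = -7*(-5) = 35)
T(O) = √2*O^(3/2) (T(O) = √(2*O)*O = (√2*√O)*O = √2*O^(3/2))
7951/T(c) + z/348165 = 7951/((√2*35^(3/2))) + 243108/348165 = 7951/((√2*(35*√35))) + 243108*(1/348165) = 7951/((35*√70)) + 9004/12895 = 7951*(√70/2450) + 9004/12895 = 7951*√70/2450 + 9004/12895 = 9004/12895 + 7951*√70/2450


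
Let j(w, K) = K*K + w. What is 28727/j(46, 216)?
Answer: 28727/46702 ≈ 0.61511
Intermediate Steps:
j(w, K) = w + K² (j(w, K) = K² + w = w + K²)
28727/j(46, 216) = 28727/(46 + 216²) = 28727/(46 + 46656) = 28727/46702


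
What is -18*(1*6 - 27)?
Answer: 378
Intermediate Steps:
-18*(1*6 - 27) = -18*(6 - 27) = -18*(-21) = 378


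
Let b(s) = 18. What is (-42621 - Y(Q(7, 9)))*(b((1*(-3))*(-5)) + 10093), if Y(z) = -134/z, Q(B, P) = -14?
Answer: -3017263954/7 ≈ -4.3104e+8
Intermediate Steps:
(-42621 - Y(Q(7, 9)))*(b((1*(-3))*(-5)) + 10093) = (-42621 - (-134)/(-14))*(18 + 10093) = (-42621 - (-134)*(-1)/14)*10111 = (-42621 - 1*67/7)*10111 = (-42621 - 67/7)*10111 = -298414/7*10111 = -3017263954/7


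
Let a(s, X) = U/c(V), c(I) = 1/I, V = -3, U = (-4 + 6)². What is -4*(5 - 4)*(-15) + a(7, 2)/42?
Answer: 418/7 ≈ 59.714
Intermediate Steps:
U = 4 (U = 2² = 4)
c(I) = 1/I
a(s, X) = -12 (a(s, X) = 4/(1/(-3)) = 4/(-⅓) = 4*(-3) = -12)
-4*(5 - 4)*(-15) + a(7, 2)/42 = -4*(5 - 4)*(-15) - 12/42 = -4*1*(-15) - 12*1/42 = -4*(-15) - 2/7 = 60 - 2/7 = 418/7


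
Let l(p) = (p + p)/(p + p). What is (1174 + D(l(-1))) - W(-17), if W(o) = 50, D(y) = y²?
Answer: 1125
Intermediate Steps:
l(p) = 1 (l(p) = (2*p)/((2*p)) = (2*p)*(1/(2*p)) = 1)
(1174 + D(l(-1))) - W(-17) = (1174 + 1²) - 1*50 = (1174 + 1) - 50 = 1175 - 50 = 1125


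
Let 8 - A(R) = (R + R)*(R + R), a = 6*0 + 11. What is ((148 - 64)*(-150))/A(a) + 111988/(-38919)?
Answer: 15609754/661623 ≈ 23.593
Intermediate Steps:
a = 11 (a = 0 + 11 = 11)
A(R) = 8 - 4*R² (A(R) = 8 - (R + R)*(R + R) = 8 - 2*R*2*R = 8 - 4*R²)
((148 - 64)*(-150))/A(a) + 111988/(-38919) = ((148 - 64)*(-150))/(8 - 4*11²) + 111988/(-38919) = (84*(-150))/(8 - 4*121) + 111988*(-1/38919) = -12600/(8 - 484) - 111988/38919 = -12600/(-476) - 111988/38919 = -12600*(-1/476) - 111988/38919 = 450/17 - 111988/38919 = 15609754/661623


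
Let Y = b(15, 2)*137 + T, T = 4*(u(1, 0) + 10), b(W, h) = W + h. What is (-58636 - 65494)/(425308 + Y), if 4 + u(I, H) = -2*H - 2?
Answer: -124130/427653 ≈ -0.29026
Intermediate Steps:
u(I, H) = -6 - 2*H (u(I, H) = -4 + (-2*H - 2) = -4 + (-2 - 2*H) = -6 - 2*H)
T = 16 (T = 4*((-6 - 2*0) + 10) = 4*((-6 + 0) + 10) = 4*(-6 + 10) = 4*4 = 16)
Y = 2345 (Y = (15 + 2)*137 + 16 = 17*137 + 16 = 2329 + 16 = 2345)
(-58636 - 65494)/(425308 + Y) = (-58636 - 65494)/(425308 + 2345) = -124130/427653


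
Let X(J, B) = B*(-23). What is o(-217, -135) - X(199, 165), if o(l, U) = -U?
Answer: 3930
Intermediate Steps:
X(J, B) = -23*B
o(-217, -135) - X(199, 165) = -1*(-135) - (-23)*165 = 135 - 1*(-3795) = 135 + 3795 = 3930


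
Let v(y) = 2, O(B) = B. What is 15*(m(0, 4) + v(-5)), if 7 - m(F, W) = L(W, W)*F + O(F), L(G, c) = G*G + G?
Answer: 135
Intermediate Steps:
L(G, c) = G + G**2 (L(G, c) = G**2 + G = G + G**2)
m(F, W) = 7 - F - F*W*(1 + W) (m(F, W) = 7 - ((W*(1 + W))*F + F) = 7 - (F*W*(1 + W) + F) = 7 - (F + F*W*(1 + W)) = 7 + (-F - F*W*(1 + W)) = 7 - F - F*W*(1 + W))
15*(m(0, 4) + v(-5)) = 15*((7 - 1*0 - 1*0*4*(1 + 4)) + 2) = 15*((7 + 0 - 1*0*4*5) + 2) = 15*((7 + 0 + 0) + 2) = 15*(7 + 2) = 15*9 = 135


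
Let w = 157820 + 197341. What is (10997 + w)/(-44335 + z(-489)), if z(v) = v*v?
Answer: 183079/97393 ≈ 1.8798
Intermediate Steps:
w = 355161
z(v) = v²
(10997 + w)/(-44335 + z(-489)) = (10997 + 355161)/(-44335 + (-489)²) = 366158/(-44335 + 239121) = 366158/194786 = 366158*(1/194786) = 183079/97393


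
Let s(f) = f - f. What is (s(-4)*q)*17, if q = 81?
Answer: 0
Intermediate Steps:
s(f) = 0
(s(-4)*q)*17 = (0*81)*17 = 0*17 = 0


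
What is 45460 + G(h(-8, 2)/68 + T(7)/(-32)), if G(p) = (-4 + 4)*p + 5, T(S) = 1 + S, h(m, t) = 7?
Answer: 45465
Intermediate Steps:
G(p) = 5 (G(p) = 0*p + 5 = 0 + 5 = 5)
45460 + G(h(-8, 2)/68 + T(7)/(-32)) = 45460 + 5 = 45465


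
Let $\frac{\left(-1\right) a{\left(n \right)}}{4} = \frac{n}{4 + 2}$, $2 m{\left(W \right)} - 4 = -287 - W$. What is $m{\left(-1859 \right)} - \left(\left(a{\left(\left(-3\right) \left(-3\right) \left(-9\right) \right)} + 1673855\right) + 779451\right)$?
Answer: $-2452572$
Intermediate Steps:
$m{\left(W \right)} = - \frac{283}{2} - \frac{W}{2}$ ($m{\left(W \right)} = 2 + \frac{-287 - W}{2} = 2 - \left(\frac{287}{2} + \frac{W}{2}\right) = - \frac{283}{2} - \frac{W}{2}$)
$a{\left(n \right)} = - \frac{2 n}{3}$ ($a{\left(n \right)} = - 4 \frac{n}{4 + 2} = - 4 \frac{n}{6} = - \frac{2 n}{3}$)
$m{\left(-1859 \right)} - \left(\left(a{\left(\left(-3\right) \left(-3\right) \left(-9\right) \right)} + 1673855\right) + 779451\right) = \left(- \frac{283}{2} - - \frac{1859}{2}\right) - \left(\left(- \frac{2 \left(-3\right) \left(-3\right) \left(-9\right)}{3} + 1673855\right) + 779451\right) = \left(- \frac{283}{2} + \frac{1859}{2}\right) - \left(\left(- \frac{2 \cdot 9 \left(-9\right)}{3} + 1673855\right) + 779451\right) = 788 - \left(\left(\left(- \frac{2}{3}\right) \left(-81\right) + 1673855\right) + 779451\right) = 788 - \left(\left(54 + 1673855\right) + 779451\right) = 788 - \left(1673909 + 779451\right) = 788 - 2453360 = -2452572$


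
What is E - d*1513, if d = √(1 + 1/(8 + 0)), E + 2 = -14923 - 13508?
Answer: -28433 - 4539*√2/4 ≈ -30038.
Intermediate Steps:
E = -28433 (E = -2 + (-14923 - 13508) = -2 - 28431 = -28433)
d = 3*√2/4 (d = √(1 + 1/8) = √(1 + ⅛) = √(9/8) = 3*√2/4 ≈ 1.0607)
E - d*1513 = -28433 - 3*√2/4*1513 = -28433 - 4539*√2/4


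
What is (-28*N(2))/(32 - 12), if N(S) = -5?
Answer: 7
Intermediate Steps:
(-28*N(2))/(32 - 12) = (-28*(-5))/(32 - 12) = 140/20 = 140*(1/20) = 7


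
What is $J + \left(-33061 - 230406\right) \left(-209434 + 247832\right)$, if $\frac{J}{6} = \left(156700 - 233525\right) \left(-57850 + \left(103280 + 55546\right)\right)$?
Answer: $-56661493066$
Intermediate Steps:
$J = -46544887200$ ($J = 6 \left(156700 - 233525\right) \left(-57850 + \left(103280 + 55546\right)\right) = 6 \left(- 76825 \left(-57850 + 158826\right)\right) = 6 \left(\left(-76825\right) 100976\right) = 6 \left(-7757481200\right) = -46544887200$)
$J + \left(-33061 - 230406\right) \left(-209434 + 247832\right) = -46544887200 + \left(-33061 - 230406\right) \left(-209434 + 247832\right) = -46544887200 - 10116605866 = -56661493066$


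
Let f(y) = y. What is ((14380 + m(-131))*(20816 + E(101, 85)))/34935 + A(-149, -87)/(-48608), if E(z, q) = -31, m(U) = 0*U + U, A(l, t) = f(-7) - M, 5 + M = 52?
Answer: 1439601280921/169812048 ≈ 8477.6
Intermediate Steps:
M = 47 (M = -5 + 52 = 47)
A(l, t) = -54 (A(l, t) = -7 - 1*47 = -7 - 47 = -54)
m(U) = U (m(U) = 0 + U = U)
((14380 + m(-131))*(20816 + E(101, 85)))/34935 + A(-149, -87)/(-48608) = ((14380 - 131)*(20816 - 31))/34935 - 54/(-48608) = (14249*20785)*(1/34935) - 54*(-1/48608) = 296165465*(1/34935) + 27/24304 = 59233093/6987 + 27/24304 = 1439601280921/169812048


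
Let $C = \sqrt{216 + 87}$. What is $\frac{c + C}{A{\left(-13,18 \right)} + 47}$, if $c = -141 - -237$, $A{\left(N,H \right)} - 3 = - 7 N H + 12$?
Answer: $\frac{24}{425} + \frac{\sqrt{303}}{1700} \approx 0.06671$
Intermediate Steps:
$A{\left(N,H \right)} = 15 - 7 H N$ ($A{\left(N,H \right)} = 3 + \left(- 7 N H + 12\right) = 3 - \left(-12 + 7 H N\right) = 15 - 7 H N$)
$c = 96$ ($c = -141 + 237 = 96$)
$C = \sqrt{303} \approx 17.407$
$\frac{c + C}{A{\left(-13,18 \right)} + 47} = \frac{96 + \sqrt{303}}{\left(15 - 126 \left(-13\right)\right) + 47} = \frac{96 + \sqrt{303}}{\left(15 + 1638\right) + 47} = \frac{96 + \sqrt{303}}{1653 + 47} = \frac{96 + \sqrt{303}}{1700} = \frac{24}{425} + \frac{\sqrt{303}}{1700}$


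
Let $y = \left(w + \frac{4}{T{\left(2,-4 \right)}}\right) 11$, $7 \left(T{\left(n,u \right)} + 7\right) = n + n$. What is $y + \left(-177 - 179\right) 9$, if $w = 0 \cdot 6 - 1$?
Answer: $- \frac{144983}{45} \approx -3221.8$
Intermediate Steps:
$T{\left(n,u \right)} = -7 + \frac{2 n}{7}$ ($T{\left(n,u \right)} = -7 + \frac{n + n}{7} = -7 + \frac{2 n}{7}$)
$w = -1$ ($w = 0 - 1 = -1$)
$y = - \frac{803}{45}$ ($y = \left(-1 + \frac{4}{-7 + \frac{2}{7} \cdot 2}\right) 11 = \left(-1 + \frac{4}{-7 + \frac{4}{7}}\right) 11 = \left(-1 + \frac{4}{- \frac{45}{7}}\right) 11 = \left(-1 + 4 \left(- \frac{7}{45}\right)\right) 11 = \left(-1 - \frac{28}{45}\right) 11 = \left(- \frac{73}{45}\right) 11 = - \frac{803}{45} \approx -17.844$)
$y + \left(-177 - 179\right) 9 = - \frac{803}{45} + \left(-177 - 179\right) 9 = - \frac{803}{45} - 3204 = - \frac{144983}{45}$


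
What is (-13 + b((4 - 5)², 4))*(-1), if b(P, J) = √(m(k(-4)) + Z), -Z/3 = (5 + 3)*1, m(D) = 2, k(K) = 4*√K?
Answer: 13 - I*√22 ≈ 13.0 - 4.6904*I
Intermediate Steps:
Z = -24 (Z = -3*(5 + 3) = -24 ≈ -24.000)
b(P, J) = I*√22 (b(P, J) = √(2 - 24) = √(-22) = I*√22)
(-13 + b((4 - 5)², 4))*(-1) = (-13 + I*√22)*(-1) = 13 - I*√22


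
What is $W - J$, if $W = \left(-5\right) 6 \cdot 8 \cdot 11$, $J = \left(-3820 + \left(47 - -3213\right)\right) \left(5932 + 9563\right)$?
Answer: $8674560$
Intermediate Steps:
$J = -8677200$ ($J = \left(-3820 + \left(47 + 3213\right)\right) 15495 = \left(-3820 + 3260\right) 15495 = \left(-560\right) 15495 = -8677200$)
$W = -2640$ ($W = \left(-30\right) 8 \cdot 11 = \left(-240\right) 11 = -2640$)
$W - J = -2640 - -8677200 = -2640 + 8677200 = 8674560$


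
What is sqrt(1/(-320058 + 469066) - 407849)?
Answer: I*sqrt(565976749185583)/37252 ≈ 638.63*I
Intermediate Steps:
sqrt(1/(-320058 + 469066) - 407849) = sqrt(1/149008 - 407849) = sqrt(-60772763791/149008) = I*sqrt(565976749185583)/37252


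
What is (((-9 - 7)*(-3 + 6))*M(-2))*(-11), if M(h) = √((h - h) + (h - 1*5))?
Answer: 528*I*√7 ≈ 1397.0*I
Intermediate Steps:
M(h) = √(-5 + h) (M(h) = √(0 + (h - 5)) = √(0 + (-5 + h)) = √(-5 + h))
(((-9 - 7)*(-3 + 6))*M(-2))*(-11) = (((-9 - 7)*(-3 + 6))*√(-5 - 2))*(-11) = ((-16*3)*√(-7))*(-11) = -48*I*√7*(-11) = 528*I*√7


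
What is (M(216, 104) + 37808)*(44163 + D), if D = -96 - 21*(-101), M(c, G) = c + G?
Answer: 1761056064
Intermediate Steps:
M(c, G) = G + c
D = 2025 (D = -96 + 2121 = 2025)
(M(216, 104) + 37808)*(44163 + D) = ((104 + 216) + 37808)*(44163 + 2025) = (320 + 37808)*46188 = 38128*46188 = 1761056064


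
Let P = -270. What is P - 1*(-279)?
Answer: 9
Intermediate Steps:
P - 1*(-279) = -270 - 1*(-279) = -270 + 279 = 9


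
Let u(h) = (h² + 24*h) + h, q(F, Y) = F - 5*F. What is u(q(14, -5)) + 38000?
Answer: 39736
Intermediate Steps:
q(F, Y) = -4*F
u(h) = h² + 25*h
u(q(14, -5)) + 38000 = (-4*14)*(25 - 4*14) + 38000 = -56*(25 - 56) + 38000 = -56*(-31) + 38000 = 1736 + 38000 = 39736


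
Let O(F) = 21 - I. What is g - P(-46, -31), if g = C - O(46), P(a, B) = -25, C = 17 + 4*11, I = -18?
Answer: 47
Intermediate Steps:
C = 61 (C = 17 + 44 = 61)
O(F) = 39 (O(F) = 21 - 1*(-18) = 21 + 18 = 39)
g = 22 (g = 61 - 1*39 = 61 - 39 = 22)
g - P(-46, -31) = 22 - 1*(-25) = 22 + 25 = 47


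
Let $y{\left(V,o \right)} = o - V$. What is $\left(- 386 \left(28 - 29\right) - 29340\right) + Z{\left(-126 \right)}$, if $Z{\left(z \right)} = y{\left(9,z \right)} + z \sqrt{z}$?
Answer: $-29089 - 378 i \sqrt{14} \approx -29089.0 - 1414.3 i$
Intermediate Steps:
$Z{\left(z \right)} = -9 + z + z^{\frac{3}{2}}$ ($Z{\left(z \right)} = \left(z - 9\right) + z \sqrt{z} = \left(z - 9\right) + z^{\frac{3}{2}} = \left(-9 + z\right) + z^{\frac{3}{2}} = -9 + z + z^{\frac{3}{2}}$)
$\left(- 386 \left(28 - 29\right) - 29340\right) + Z{\left(-126 \right)} = \left(- 386 \left(28 - 29\right) - 29340\right) - \left(135 + 378 i \sqrt{14}\right) = \left(\left(-386\right) \left(-1\right) - 29340\right) - \left(135 + 378 i \sqrt{14}\right) = \left(386 - 29340\right) - \left(135 + 378 i \sqrt{14}\right) = -28954 - \left(135 + 378 i \sqrt{14}\right) = -29089 - 378 i \sqrt{14}$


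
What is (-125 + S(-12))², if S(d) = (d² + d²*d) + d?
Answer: 2961841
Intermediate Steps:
S(d) = d + d² + d³ (S(d) = (d² + d³) + d = d + d² + d³)
(-125 + S(-12))² = (-125 - 12*(1 - 12 + (-12)²))² = (-125 - 12*(1 - 12 + 144))² = (-125 - 12*133)² = (-125 - 1596)² = (-1721)² = 2961841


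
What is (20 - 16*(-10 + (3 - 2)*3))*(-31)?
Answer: -4092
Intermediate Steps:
(20 - 16*(-10 + (3 - 2)*3))*(-31) = (20 - 16*(-10 + 1*3))*(-31) = (20 - 16*(-10 + 3))*(-31) = (20 - 16*(-7))*(-31) = (20 + 112)*(-31) = 132*(-31) = -4092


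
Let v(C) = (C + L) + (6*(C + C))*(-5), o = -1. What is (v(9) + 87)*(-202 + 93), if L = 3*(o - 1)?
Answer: 49050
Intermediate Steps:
L = -6 (L = 3*(-1 - 1) = 3*(-2) = -6)
v(C) = -6 - 59*C (v(C) = (C - 6) + (6*(C + C))*(-5) = (-6 + C) + (6*(2*C))*(-5) = (-6 + C) + (12*C)*(-5) = (-6 + C) - 60*C = -6 - 59*C)
(v(9) + 87)*(-202 + 93) = ((-6 - 59*9) + 87)*(-202 + 93) = ((-6 - 531) + 87)*(-109) = (-537 + 87)*(-109) = -450*(-109) = 49050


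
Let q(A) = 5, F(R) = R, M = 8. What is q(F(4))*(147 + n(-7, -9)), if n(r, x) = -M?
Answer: 695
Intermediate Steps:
n(r, x) = -8 (n(r, x) = -1*8 = -8)
q(F(4))*(147 + n(-7, -9)) = 5*(147 - 8) = 5*139 = 695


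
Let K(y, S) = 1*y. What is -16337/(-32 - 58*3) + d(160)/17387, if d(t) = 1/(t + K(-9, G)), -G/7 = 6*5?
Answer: 42891764475/540840022 ≈ 79.306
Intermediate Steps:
G = -210 (G = -42*5 = -7*30 = -210)
K(y, S) = y
d(t) = 1/(-9 + t) (d(t) = 1/(t - 9) = 1/(-9 + t))
-16337/(-32 - 58*3) + d(160)/17387 = -16337/(-32 - 58*3) + 1/((-9 + 160)*17387) = -16337/(-32 - 174) + (1/17387)/151 = -16337/(-206) + (1/151)*(1/17387) = -16337*(-1/206) + 1/2625437 = 16337/206 + 1/2625437 = 42891764475/540840022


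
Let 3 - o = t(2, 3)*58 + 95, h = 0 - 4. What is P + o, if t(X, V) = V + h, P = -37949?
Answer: -37983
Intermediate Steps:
h = -4
t(X, V) = -4 + V (t(X, V) = V - 4 = -4 + V)
o = -34 (o = 3 - ((-4 + 3)*58 + 95) = 3 - (-1*58 + 95) = 3 - (-58 + 95) = 3 - 1*37 = 3 - 37 = -34)
P + o = -37949 - 34 = -37983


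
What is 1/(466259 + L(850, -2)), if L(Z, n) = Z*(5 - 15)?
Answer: 1/457759 ≈ 2.1846e-6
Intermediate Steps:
L(Z, n) = -10*Z (L(Z, n) = Z*(-10) = -10*Z)
1/(466259 + L(850, -2)) = 1/(466259 - 10*850) = 1/(466259 - 8500) = 1/457759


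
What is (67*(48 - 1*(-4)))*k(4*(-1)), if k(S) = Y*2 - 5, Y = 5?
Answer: 17420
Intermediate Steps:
k(S) = 5 (k(S) = 5*2 - 5 = 10 - 5 = 5)
(67*(48 - 1*(-4)))*k(4*(-1)) = (67*(48 - 1*(-4)))*5 = (67*(48 + 4))*5 = (67*52)*5 = 3484*5 = 17420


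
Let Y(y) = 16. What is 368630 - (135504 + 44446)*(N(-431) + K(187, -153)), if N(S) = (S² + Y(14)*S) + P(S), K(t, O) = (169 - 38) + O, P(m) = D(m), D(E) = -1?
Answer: -32182249270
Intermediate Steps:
P(m) = -1
K(t, O) = 131 + O
N(S) = -1 + S² + 16*S (N(S) = (S² + 16*S) - 1 = -1 + S² + 16*S)
368630 - (135504 + 44446)*(N(-431) + K(187, -153)) = 368630 - (135504 + 44446)*((-1 + (-431)² + 16*(-431)) + (131 - 153)) = 368630 - 179950*((-1 + 185761 - 6896) - 22) = 368630 - 179950*(178864 - 22) = 368630 - 179950*178842 = 368630 - 1*32182617900 = 368630 - 32182617900 = -32182249270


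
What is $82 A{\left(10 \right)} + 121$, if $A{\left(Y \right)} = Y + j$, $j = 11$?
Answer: $1843$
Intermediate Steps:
$A{\left(Y \right)} = 11 + Y$ ($A{\left(Y \right)} = Y + 11 = 11 + Y$)
$82 A{\left(10 \right)} + 121 = 82 \left(11 + 10\right) + 121 = 82 \cdot 21 + 121 = 1722 + 121 = 1843$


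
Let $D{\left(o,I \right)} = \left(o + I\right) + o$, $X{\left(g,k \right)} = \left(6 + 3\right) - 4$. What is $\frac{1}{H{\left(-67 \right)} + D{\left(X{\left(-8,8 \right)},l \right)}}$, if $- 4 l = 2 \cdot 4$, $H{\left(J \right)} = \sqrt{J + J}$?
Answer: $\frac{4}{99} - \frac{i \sqrt{134}}{198} \approx 0.040404 - 0.058464 i$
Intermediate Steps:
$X{\left(g,k \right)} = 5$ ($X{\left(g,k \right)} = 9 - 4 = 5$)
$H{\left(J \right)} = \sqrt{2} \sqrt{J}$ ($H{\left(J \right)} = \sqrt{2 J} = \sqrt{2} \sqrt{J}$)
$l = -2$ ($l = - \frac{2 \cdot 4}{4} = \left(- \frac{1}{4}\right) 8 = -2$)
$D{\left(o,I \right)} = I + 2 o$ ($D{\left(o,I \right)} = \left(I + o\right) + o = I + 2 o$)
$\frac{1}{H{\left(-67 \right)} + D{\left(X{\left(-8,8 \right)},l \right)}} = \frac{1}{\sqrt{2} \sqrt{-67} + \left(-2 + 2 \cdot 5\right)} = \frac{1}{\sqrt{2} i \sqrt{67} + \left(-2 + 10\right)} = \frac{1}{i \sqrt{134} + 8} = \frac{1}{8 + i \sqrt{134}}$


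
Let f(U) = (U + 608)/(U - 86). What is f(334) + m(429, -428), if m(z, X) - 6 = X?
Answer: -51857/124 ≈ -418.20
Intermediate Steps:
f(U) = (608 + U)/(-86 + U)
m(z, X) = 6 + X
f(334) + m(429, -428) = (608 + 334)/(-86 + 334) + (6 - 428) = 942/248 - 422 = (1/248)*942 - 422 = 471/124 - 422 = -51857/124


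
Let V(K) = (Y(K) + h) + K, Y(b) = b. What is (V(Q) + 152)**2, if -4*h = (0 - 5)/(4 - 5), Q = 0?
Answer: 363609/16 ≈ 22726.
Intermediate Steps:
h = -5/4 (h = -(0 - 5)/(4*(4 - 5)) = -(-5)/(4*(-1)) = -(-5)*(-1)/4 = -1/4*5 = -5/4 ≈ -1.2500)
V(K) = -5/4 + 2*K (V(K) = (K - 5/4) + K = (-5/4 + K) + K = -5/4 + 2*K)
(V(Q) + 152)**2 = ((-5/4 + 2*0) + 152)**2 = ((-5/4 + 0) + 152)**2 = (-5/4 + 152)**2 = (603/4)**2 = 363609/16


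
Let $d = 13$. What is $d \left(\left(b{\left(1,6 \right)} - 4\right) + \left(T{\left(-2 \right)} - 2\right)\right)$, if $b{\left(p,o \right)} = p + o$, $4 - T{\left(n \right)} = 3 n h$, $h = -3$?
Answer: $-169$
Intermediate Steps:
$T{\left(n \right)} = 4 + 9 n$ ($T{\left(n \right)} = 4 - 3 n \left(-3\right) = 4 - - 9 n = 4 + 9 n$)
$b{\left(p,o \right)} = o + p$
$d \left(\left(b{\left(1,6 \right)} - 4\right) + \left(T{\left(-2 \right)} - 2\right)\right) = 13 \left(\left(\left(6 + 1\right) - 4\right) + \left(\left(4 + 9 \left(-2\right)\right) - 2\right)\right) = 13 \left(\left(7 - 4\right) + \left(\left(4 - 18\right) - 2\right)\right) = 13 \left(3 - 16\right) = 13 \left(-13\right) = -169$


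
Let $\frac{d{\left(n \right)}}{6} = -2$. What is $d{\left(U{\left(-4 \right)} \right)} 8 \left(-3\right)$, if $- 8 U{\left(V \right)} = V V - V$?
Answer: $288$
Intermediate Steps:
$U{\left(V \right)} = - \frac{V^{2}}{8} + \frac{V}{8}$ ($U{\left(V \right)} = - \frac{V V - V}{8} = - \frac{V^{2} - V}{8} = - \frac{V^{2}}{8} + \frac{V}{8}$)
$d{\left(n \right)} = -12$ ($d{\left(n \right)} = 6 \left(-2\right) = -12$)
$d{\left(U{\left(-4 \right)} \right)} 8 \left(-3\right) = \left(-12\right) 8 \left(-3\right) = \left(-96\right) \left(-3\right) = 288$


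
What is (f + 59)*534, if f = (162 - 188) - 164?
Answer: -69954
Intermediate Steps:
f = -190 (f = -26 - 164 = -190)
(f + 59)*534 = (-190 + 59)*534 = -131*534 = -69954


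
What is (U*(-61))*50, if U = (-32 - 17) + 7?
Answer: 128100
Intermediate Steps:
U = -42 (U = -49 + 7 = -42)
(U*(-61))*50 = -42*(-61)*50 = 2562*50 = 128100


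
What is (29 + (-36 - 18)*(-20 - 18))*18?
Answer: 37458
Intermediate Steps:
(29 + (-36 - 18)*(-20 - 18))*18 = (29 - 54*(-38))*18 = (29 + 2052)*18 = 2081*18 = 37458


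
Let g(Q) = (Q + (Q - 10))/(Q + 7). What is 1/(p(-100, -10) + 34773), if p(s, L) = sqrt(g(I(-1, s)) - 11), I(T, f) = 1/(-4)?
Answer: 312957/10882453874 - 3*I*sqrt(113)/10882453874 ≈ 2.8758e-5 - 2.9304e-9*I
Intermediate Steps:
I(T, f) = -1/4
g(Q) = (-10 + 2*Q)/(7 + Q) (g(Q) = (Q + (-10 + Q))/(7 + Q) = (-10 + 2*Q)/(7 + Q))
p(s, L) = I*sqrt(113)/3 (p(s, L) = sqrt(2*(-5 - 1/4)/(7 - 1/4) - 11) = sqrt(2*(-21/4)/(27/4) - 11) = sqrt(2*(4/27)*(-21/4) - 11) = sqrt(-14/9 - 11) = sqrt(-113/9) = I*sqrt(113)/3)
1/(p(-100, -10) + 34773) = 1/(I*sqrt(113)/3 + 34773) = 1/(34773 + I*sqrt(113)/3)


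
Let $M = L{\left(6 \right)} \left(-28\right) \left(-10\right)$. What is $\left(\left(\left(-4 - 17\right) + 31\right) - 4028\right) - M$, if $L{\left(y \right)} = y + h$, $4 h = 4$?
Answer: $-5978$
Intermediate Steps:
$h = 1$ ($h = \frac{1}{4} \cdot 4 = 1$)
$L{\left(y \right)} = 1 + y$ ($L{\left(y \right)} = y + 1 = 1 + y$)
$M = 1960$ ($M = \left(1 + 6\right) \left(-28\right) \left(-10\right) = 7 \left(-28\right) \left(-10\right) = \left(-196\right) \left(-10\right) = 1960$)
$\left(\left(\left(-4 - 17\right) + 31\right) - 4028\right) - M = \left(\left(\left(-4 - 17\right) + 31\right) - 4028\right) - 1960 = \left(\left(-21 + 31\right) - 4028\right) - 1960 = \left(10 - 4028\right) - 1960 = -4018 - 1960 = -5978$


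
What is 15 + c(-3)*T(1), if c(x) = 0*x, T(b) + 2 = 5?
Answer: 15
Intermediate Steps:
T(b) = 3 (T(b) = -2 + 5 = 3)
c(x) = 0
15 + c(-3)*T(1) = 15 + 0*3 = 15 + 0 = 15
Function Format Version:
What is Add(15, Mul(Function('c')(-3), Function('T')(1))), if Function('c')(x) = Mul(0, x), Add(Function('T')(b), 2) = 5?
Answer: 15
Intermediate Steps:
Function('T')(b) = 3 (Function('T')(b) = Add(-2, 5) = 3)
Function('c')(x) = 0
Add(15, Mul(Function('c')(-3), Function('T')(1))) = Add(15, Mul(0, 3)) = Add(15, 0) = 15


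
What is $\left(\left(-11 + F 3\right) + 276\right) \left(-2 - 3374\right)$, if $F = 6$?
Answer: $-955408$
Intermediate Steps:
$\left(\left(-11 + F 3\right) + 276\right) \left(-2 - 3374\right) = \left(\left(-11 + 6 \cdot 3\right) + 276\right) \left(-2 - 3374\right) = \left(\left(-11 + 18\right) + 276\right) \left(-2 - 3374\right) = \left(7 + 276\right) \left(-3376\right) = 283 \left(-3376\right) = -955408$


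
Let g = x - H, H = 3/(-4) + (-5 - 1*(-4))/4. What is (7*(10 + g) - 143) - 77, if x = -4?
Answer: -171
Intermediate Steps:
H = -1 (H = 3*(-1/4) + (-5 + 4)*(1/4) = -3/4 - 1*1/4 = -3/4 - 1/4 = -1)
g = -3 (g = -4 - 1*(-1) = -4 + 1 = -3)
(7*(10 + g) - 143) - 77 = (7*(10 - 3) - 143) - 77 = (7*7 - 143) - 77 = (49 - 143) - 77 = -94 - 77 = -171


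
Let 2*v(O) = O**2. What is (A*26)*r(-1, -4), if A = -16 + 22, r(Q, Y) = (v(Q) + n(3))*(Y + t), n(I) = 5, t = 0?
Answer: -3432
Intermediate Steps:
v(O) = O**2/2
r(Q, Y) = Y*(5 + Q**2/2) (r(Q, Y) = (Q**2/2 + 5)*(Y + 0) = (5 + Q**2/2)*Y = Y*(5 + Q**2/2))
A = 6
(A*26)*r(-1, -4) = (6*26)*((1/2)*(-4)*(10 + (-1)**2)) = 156*((1/2)*(-4)*(10 + 1)) = 156*((1/2)*(-4)*11) = 156*(-22) = -3432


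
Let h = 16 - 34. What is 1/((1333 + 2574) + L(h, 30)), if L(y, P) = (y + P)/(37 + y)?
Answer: 19/74245 ≈ 0.00025591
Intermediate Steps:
h = -18
L(y, P) = (P + y)/(37 + y)
1/((1333 + 2574) + L(h, 30)) = 1/((1333 + 2574) + (30 - 18)/(37 - 18)) = 1/(3907 + 12/19) = 1/(74245/19) = 19/74245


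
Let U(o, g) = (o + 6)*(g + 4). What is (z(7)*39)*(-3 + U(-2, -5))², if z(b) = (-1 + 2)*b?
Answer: 13377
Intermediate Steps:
U(o, g) = (4 + g)*(6 + o) (U(o, g) = (6 + o)*(4 + g) = (4 + g)*(6 + o))
z(b) = b (z(b) = 1*b = b)
(z(7)*39)*(-3 + U(-2, -5))² = (7*39)*(-3 + (24 + 4*(-2) + 6*(-5) - 5*(-2)))² = 273*(-3 + (24 - 8 - 30 + 10))² = 273*(-3 - 4)² = 273*(-7)² = 273*49 = 13377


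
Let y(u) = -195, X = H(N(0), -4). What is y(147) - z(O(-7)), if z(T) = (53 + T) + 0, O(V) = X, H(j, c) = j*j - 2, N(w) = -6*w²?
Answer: -246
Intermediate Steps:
N(w) = -6*w²
H(j, c) = -2 + j² (H(j, c) = j² - 2 = -2 + j²)
X = -2 (X = -2 + (-6*0²)² = -2 + (-6*0)² = -2 + 0² = -2 + 0 = -2)
O(V) = -2
z(T) = 53 + T
y(147) - z(O(-7)) = -195 - (53 - 2) = -195 - 1*51 = -195 - 51 = -246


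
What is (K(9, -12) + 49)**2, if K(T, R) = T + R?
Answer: 2116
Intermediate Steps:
K(T, R) = R + T
(K(9, -12) + 49)**2 = ((-12 + 9) + 49)**2 = (-3 + 49)**2 = 46**2 = 2116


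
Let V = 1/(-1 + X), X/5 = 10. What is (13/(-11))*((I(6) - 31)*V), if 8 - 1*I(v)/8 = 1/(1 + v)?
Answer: -2899/3773 ≈ -0.76835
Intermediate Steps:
X = 50 (X = 5*10 = 50)
V = 1/49 (V = 1/(-1 + 50) = 1/49 ≈ 0.020408)
I(v) = 64 - 8/(1 + v)
(13/(-11))*((I(6) - 31)*V) = (13/(-11))*((8*(7 + 8*6)/(1 + 6) - 31)*(1/49)) = (13*(-1/11))*((8*(7 + 48)/7 - 31)*(1/49)) = -13*(8*(1/7)*55 - 31)/(11*49) = -13*(440/7 - 31)/(11*49) = -2899/(77*49) = -13/11*223/343 = -2899/3773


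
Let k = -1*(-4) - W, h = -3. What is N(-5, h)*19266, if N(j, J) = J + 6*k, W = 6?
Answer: -288990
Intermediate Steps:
k = -2 (k = -1*(-4) - 1*6 = 4 - 6 = -2)
N(j, J) = -12 + J (N(j, J) = J + 6*(-2) = J - 12 = -12 + J)
N(-5, h)*19266 = (-12 - 3)*19266 = -15*19266 = -288990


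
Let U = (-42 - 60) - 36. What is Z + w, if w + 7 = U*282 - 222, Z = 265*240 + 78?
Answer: 24533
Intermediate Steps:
U = -138 (U = -102 - 36 = -138)
Z = 63678 (Z = 63600 + 78 = 63678)
w = -39145 (w = -7 + (-138*282 - 222) = -7 + (-38916 - 222) = -7 - 39138 = -39145)
Z + w = 63678 - 39145 = 24533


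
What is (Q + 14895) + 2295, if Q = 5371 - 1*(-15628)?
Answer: 38189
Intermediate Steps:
Q = 20999 (Q = 5371 + 15628 = 20999)
(Q + 14895) + 2295 = (20999 + 14895) + 2295 = 35894 + 2295 = 38189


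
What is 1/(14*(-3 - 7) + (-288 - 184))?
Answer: -1/612 ≈ -0.0016340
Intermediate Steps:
1/(14*(-3 - 7) + (-288 - 184)) = 1/(14*(-10) - 472) = 1/(-140 - 472) = 1/(-612) = -1/612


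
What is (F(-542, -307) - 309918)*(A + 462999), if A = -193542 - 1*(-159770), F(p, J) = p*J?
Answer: -61604375948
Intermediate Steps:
F(p, J) = J*p
A = -33772 (A = -193542 + 159770 = -33772)
(F(-542, -307) - 309918)*(A + 462999) = (-307*(-542) - 309918)*(-33772 + 462999) = (166394 - 309918)*429227 = -143524*429227 = -61604375948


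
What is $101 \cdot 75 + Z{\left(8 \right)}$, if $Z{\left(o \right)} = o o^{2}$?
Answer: $8087$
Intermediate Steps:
$Z{\left(o \right)} = o^{3}$
$101 \cdot 75 + Z{\left(8 \right)} = 101 \cdot 75 + 8^{3} = 7575 + 512 = 8087$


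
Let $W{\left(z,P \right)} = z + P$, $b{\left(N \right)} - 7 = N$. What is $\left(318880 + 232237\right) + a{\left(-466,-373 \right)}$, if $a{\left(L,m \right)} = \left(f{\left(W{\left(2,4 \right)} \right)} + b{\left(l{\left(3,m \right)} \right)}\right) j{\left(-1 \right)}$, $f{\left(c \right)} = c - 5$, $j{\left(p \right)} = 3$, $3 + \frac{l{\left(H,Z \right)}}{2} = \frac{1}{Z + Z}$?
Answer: $\frac{205568876}{373} \approx 5.5112 \cdot 10^{5}$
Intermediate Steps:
$l{\left(H,Z \right)} = -6 + \frac{1}{Z}$ ($l{\left(H,Z \right)} = -6 + \frac{2}{Z + Z} = -6 + \frac{2}{2 Z} = -6 + 2 \frac{1}{2 Z} = -6 + \frac{1}{Z}$)
$b{\left(N \right)} = 7 + N$
$W{\left(z,P \right)} = P + z$
$f{\left(c \right)} = -5 + c$
$a{\left(L,m \right)} = 6 + \frac{3}{m}$ ($a{\left(L,m \right)} = \left(\left(-5 + \left(4 + 2\right)\right) + \left(7 - \left(6 - \frac{1}{m}\right)\right)\right) 3 = \left(\left(-5 + 6\right) + \left(1 + \frac{1}{m}\right)\right) 3 = \left(1 + \left(1 + \frac{1}{m}\right)\right) 3 = \left(2 + \frac{1}{m}\right) 3 = 6 + \frac{3}{m}$)
$\left(318880 + 232237\right) + a{\left(-466,-373 \right)} = \left(318880 + 232237\right) + \left(6 + \frac{3}{-373}\right) = 551117 + \left(6 + 3 \left(- \frac{1}{373}\right)\right) = 551117 + \left(6 - \frac{3}{373}\right) = 551117 + \frac{2235}{373} = \frac{205568876}{373}$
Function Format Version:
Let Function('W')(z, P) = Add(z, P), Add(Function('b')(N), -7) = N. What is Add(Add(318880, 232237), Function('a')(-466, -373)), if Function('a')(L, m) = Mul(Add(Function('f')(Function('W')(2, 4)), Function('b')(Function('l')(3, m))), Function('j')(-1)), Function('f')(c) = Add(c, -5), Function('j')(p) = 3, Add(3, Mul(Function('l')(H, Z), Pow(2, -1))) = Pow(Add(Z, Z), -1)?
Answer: Rational(205568876, 373) ≈ 5.5112e+5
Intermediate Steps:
Function('l')(H, Z) = Add(-6, Pow(Z, -1)) (Function('l')(H, Z) = Add(-6, Mul(2, Pow(Add(Z, Z), -1))) = Add(-6, Mul(2, Pow(Mul(2, Z), -1))) = Add(-6, Mul(2, Mul(Rational(1, 2), Pow(Z, -1)))) = Add(-6, Pow(Z, -1)))
Function('b')(N) = Add(7, N)
Function('W')(z, P) = Add(P, z)
Function('f')(c) = Add(-5, c)
Function('a')(L, m) = Add(6, Mul(3, Pow(m, -1))) (Function('a')(L, m) = Mul(Add(Add(-5, Add(4, 2)), Add(7, Add(-6, Pow(m, -1)))), 3) = Mul(Add(Add(-5, 6), Add(1, Pow(m, -1))), 3) = Mul(Add(1, Add(1, Pow(m, -1))), 3) = Mul(Add(2, Pow(m, -1)), 3) = Add(6, Mul(3, Pow(m, -1))))
Add(Add(318880, 232237), Function('a')(-466, -373)) = Add(Add(318880, 232237), Add(6, Mul(3, Pow(-373, -1)))) = Add(551117, Add(6, Mul(3, Rational(-1, 373)))) = Add(551117, Add(6, Rational(-3, 373))) = Add(551117, Rational(2235, 373)) = Rational(205568876, 373)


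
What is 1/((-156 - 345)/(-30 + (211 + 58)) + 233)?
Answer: 239/55186 ≈ 0.0043308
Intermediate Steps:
1/((-156 - 345)/(-30 + (211 + 58)) + 233) = 1/(-501/(-30 + 269) + 233) = 1/(-501/239 + 233) = 1/(55186/239) = 239/55186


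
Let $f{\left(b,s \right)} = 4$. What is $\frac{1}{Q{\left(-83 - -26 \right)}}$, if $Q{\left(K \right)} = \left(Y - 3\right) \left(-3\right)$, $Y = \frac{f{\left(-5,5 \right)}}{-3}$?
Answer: $\frac{1}{13} \approx 0.076923$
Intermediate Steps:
$Y = - \frac{4}{3}$ ($Y = \frac{4}{-3} = 4 \left(- \frac{1}{3}\right) = - \frac{4}{3} \approx -1.3333$)
$Q{\left(K \right)} = 13$ ($Q{\left(K \right)} = \left(- \frac{4}{3} - 3\right) \left(-3\right) = \left(- \frac{13}{3}\right) \left(-3\right) = 13$)
$\frac{1}{Q{\left(-83 - -26 \right)}} = \frac{1}{13}$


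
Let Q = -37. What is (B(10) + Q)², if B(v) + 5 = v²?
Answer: 3364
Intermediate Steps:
B(v) = -5 + v²
(B(10) + Q)² = ((-5 + 10²) - 37)² = ((-5 + 100) - 37)² = (95 - 37)² = 58² = 3364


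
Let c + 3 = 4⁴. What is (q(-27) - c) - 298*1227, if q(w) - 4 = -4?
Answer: -365899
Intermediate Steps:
c = 253 (c = -3 + 4⁴ = -3 + 256 = 253)
q(w) = 0 (q(w) = 4 - 4 = 0)
(q(-27) - c) - 298*1227 = (0 - 1*253) - 298*1227 = (0 - 253) - 365646 = -253 - 365646 = -365899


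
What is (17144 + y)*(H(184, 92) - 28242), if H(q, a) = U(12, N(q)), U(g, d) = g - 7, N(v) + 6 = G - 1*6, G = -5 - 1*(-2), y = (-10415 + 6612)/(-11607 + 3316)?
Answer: -4013740091559/8291 ≈ -4.8411e+8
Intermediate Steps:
y = 3803/8291 (y = -3803/(-8291) = -3803*(-1/8291) = 3803/8291 ≈ 0.45869)
G = -3 (G = -5 + 2 = -3)
N(v) = -15 (N(v) = -6 + (-3 - 1*6) = -6 + (-3 - 6) = -6 - 9 = -15)
U(g, d) = -7 + g
H(q, a) = 5 (H(q, a) = -7 + 12 = 5)
(17144 + y)*(H(184, 92) - 28242) = (17144 + 3803/8291)*(5 - 28242) = (142144707/8291)*(-28237) = -4013740091559/8291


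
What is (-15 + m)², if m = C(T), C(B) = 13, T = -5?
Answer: 4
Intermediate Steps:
m = 13
(-15 + m)² = (-15 + 13)² = (-2)² = 4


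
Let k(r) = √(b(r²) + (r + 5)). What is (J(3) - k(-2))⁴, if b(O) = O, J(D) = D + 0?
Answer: (3 - √7)⁴ ≈ 0.015748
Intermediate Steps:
J(D) = D
k(r) = √(5 + r + r²) (k(r) = √(r² + (r + 5)) = √(r² + (5 + r)) = √(5 + r + r²))
(J(3) - k(-2))⁴ = (3 - √(5 - 2 + (-2)²))⁴ = (3 - √(5 - 2 + 4))⁴ = (3 - √7)⁴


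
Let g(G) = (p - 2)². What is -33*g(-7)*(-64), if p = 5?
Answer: 19008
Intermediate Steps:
g(G) = 9 (g(G) = (5 - 2)² = 3² = 9)
-33*g(-7)*(-64) = -33*9*(-64) = -297*(-64) = 19008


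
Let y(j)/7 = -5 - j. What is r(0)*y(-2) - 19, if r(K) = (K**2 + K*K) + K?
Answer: -19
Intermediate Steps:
y(j) = -35 - 7*j (y(j) = 7*(-5 - j) = -35 - 7*j)
r(K) = K + 2*K**2 (r(K) = (K**2 + K**2) + K = 2*K**2 + K = K + 2*K**2)
r(0)*y(-2) - 19 = (0*(1 + 2*0))*(-35 - 7*(-2)) - 19 = (0*(1 + 0))*(-35 + 14) - 19 = (0*1)*(-21) - 19 = 0*(-21) - 19 = 0 - 19 = -19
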